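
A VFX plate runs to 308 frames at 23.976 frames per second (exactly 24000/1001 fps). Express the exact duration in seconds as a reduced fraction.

77077/6000 seconds

Running time = 308 ÷ (24000/1001) = 308 × 1001/24000 = 77077/6000 s.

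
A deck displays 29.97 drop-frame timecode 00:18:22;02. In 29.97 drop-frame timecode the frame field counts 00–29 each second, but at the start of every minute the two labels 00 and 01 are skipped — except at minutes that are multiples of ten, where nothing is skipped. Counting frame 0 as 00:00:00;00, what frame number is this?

Complete 10-minute blocks: 1, each 17982 frames → 17982.
Remaining 8 whole minutes in the current block: 1800 + 7 × 1798 = 14386 frames.
Within the current minute: 22 × 30 + 2 − 2 = 660 (labels ;00/;01 skipped at this minute). Total = 17982 + 14386 + 660 = 33028.

33028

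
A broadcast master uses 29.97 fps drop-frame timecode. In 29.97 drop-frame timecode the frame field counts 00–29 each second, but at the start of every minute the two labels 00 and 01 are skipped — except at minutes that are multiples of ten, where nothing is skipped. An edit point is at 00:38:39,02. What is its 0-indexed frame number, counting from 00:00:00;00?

69502

Complete 10-minute blocks: 3, each 17982 frames → 53946.
Remaining 8 whole minutes in the current block: 1800 + 7 × 1798 = 14386 frames.
Within the current minute: 39 × 30 + 2 − 2 = 1170 (labels ;00/;01 skipped at this minute). Total = 53946 + 14386 + 1170 = 69502.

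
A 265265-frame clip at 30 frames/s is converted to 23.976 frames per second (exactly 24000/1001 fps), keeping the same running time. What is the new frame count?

Target frames = source frames × (target rate / source rate) = 265265 × (24000/1001)/(30) = 265265 × 800/1001 = 212000.

212000 frames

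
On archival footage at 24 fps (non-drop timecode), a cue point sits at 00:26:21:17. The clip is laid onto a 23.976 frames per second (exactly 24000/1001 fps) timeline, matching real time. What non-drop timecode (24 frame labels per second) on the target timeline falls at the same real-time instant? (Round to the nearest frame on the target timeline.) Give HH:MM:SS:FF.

Source frame index: (0×3600 + 26×60 + 21) × 24 + 17 = 37961.
Real time: 37961 / (24) = 37961/24 s.
Target frame: (37961/24) × (24000/1001) = 493000/13 ≈ 37923.077 → 37923.
At 24 labels/s: frame 37923 → 00:26:20:03.

00:26:20:03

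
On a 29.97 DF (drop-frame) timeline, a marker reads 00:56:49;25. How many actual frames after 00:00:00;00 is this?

As if non-drop at 30 labels/s: (0 × 3600 + 56 × 60 + 49) × 30 + 25 = 102295.
Minute boundaries passed: 56; those not divisible by 10: 56 − 5 = 51; dropped labels = 2 × 51 = 102.
Actual frame index = 102295 − 102 = 102193.

102193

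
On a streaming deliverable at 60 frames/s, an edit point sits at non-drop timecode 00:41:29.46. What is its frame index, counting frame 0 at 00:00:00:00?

frame 149386

Total seconds to the label: (0 × 3600 + 41 × 60 + 29) = 2489.
Frame index = 2489 × 60 + 46 = 149386.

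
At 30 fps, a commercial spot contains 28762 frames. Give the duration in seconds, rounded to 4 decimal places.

958.7333 seconds

Running time = 28762 × 1/30 = 14381/15 s ≈ 958.7333 s.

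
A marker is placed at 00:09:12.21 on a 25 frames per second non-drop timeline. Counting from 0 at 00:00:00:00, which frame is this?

Total seconds to the label: (0 × 3600 + 9 × 60 + 12) = 552.
Frame index = 552 × 25 + 21 = 13821.

13821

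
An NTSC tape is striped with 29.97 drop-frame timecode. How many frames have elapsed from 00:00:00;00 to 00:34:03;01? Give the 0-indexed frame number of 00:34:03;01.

Complete 10-minute blocks: 3, each 17982 frames → 53946.
Remaining 4 whole minutes in the current block: 1800 + 3 × 1798 = 7194 frames.
Within the current minute: 3 × 30 + 1 − 2 = 89 (labels ;00/;01 skipped at this minute). Total = 53946 + 7194 + 89 = 61229.

61229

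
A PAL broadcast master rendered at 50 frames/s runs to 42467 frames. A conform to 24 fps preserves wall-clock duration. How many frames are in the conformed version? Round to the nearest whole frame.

20384 frames

Frames at target rate = 42467 × (24) / (50) = 509604/25 ≈ 20384.160.
Nearest whole frame: 20384.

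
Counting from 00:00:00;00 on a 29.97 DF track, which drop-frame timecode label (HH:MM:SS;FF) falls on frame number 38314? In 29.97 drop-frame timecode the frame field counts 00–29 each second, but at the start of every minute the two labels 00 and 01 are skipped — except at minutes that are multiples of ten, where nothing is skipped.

Each 10-minute DF block holds 10 × 60 × 30 − 9 × 2 = 17982 frames. 38314 ÷ 17982 → 2 full blocks, remainder 2350.
Within the partial block the first minute is 1800 frames and each further minute 1798, so 1 further minute boundary passed. Total skipped labels = 18 × 2 + 2 × 1 = 38.
Non-drop label index = 38314 + 38 = 38352; at 30 labels/s that is 00:21:18:12, i.e. DF 00:21:18;12.

00:21:18;12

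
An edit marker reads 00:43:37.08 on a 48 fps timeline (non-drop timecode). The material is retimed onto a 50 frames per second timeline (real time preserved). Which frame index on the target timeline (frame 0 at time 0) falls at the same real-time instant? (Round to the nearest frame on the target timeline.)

Source frame index: (0×3600 + 43×60 + 37) × 48 + 8 = 125624.
Real time: 125624 / (48) = 15703/6 s.
Target frame: (15703/6) × (50) = 392575/3 ≈ 130858.333 → 130858.

frame 130858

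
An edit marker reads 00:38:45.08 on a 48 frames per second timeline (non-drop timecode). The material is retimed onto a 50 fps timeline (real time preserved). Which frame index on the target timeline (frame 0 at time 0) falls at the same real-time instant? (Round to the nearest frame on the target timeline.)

Source frame index: (0×3600 + 38×60 + 45) × 48 + 8 = 111608.
Real time: 111608 / (48) = 13951/6 s.
Target frame: (13951/6) × (50) = 348775/3 ≈ 116258.333 → 116258.

frame 116258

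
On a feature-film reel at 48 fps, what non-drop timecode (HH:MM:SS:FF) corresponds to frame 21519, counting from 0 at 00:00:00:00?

21519 ÷ 48 = 448 full seconds, remainder 15 frames.
448 s = 0 h 7 min 28 s.
Timecode: 00:07:28:15.

00:07:28:15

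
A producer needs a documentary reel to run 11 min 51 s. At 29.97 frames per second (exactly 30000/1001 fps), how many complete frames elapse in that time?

11 min 51 s = 711 s.
Frames = 711 × 30000/1001 = 21330000/1001 ≈ 21308.6913.
Complete frames: 21308.

21308 frames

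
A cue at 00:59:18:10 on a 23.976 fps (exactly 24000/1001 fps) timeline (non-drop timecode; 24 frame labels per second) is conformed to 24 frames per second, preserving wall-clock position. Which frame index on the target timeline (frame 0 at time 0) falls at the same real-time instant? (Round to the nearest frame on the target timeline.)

frame 85487

Source frame index: (0×3600 + 59×60 + 18) × 24 + 10 = 85402.
Real time: 85402 / (24000/1001) = 42743701/12000 s.
Target frame: (42743701/12000) × (24) = 42743701/500 ≈ 85487.402 → 85487.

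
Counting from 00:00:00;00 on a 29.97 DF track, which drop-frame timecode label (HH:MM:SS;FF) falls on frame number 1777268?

16:28:21;18

Ten DF minutes hold 17982 frames, so frame 1777268 lies in block 98 (frames 1762236–1780217) with 15032 frames into that block.
The block's first minute is 1800 frames and the rest 1798 each; 15032 frames reaches minute 8, so 98 × 18 + 8 × 2 = 1780 labels have been skipped so far.
Adding those back, label number 1777268 + 1780 = 1779048 at 30 labels/s is 59301 s + 18 f = 16 h 28 min 21 s frame 18, i.e. 16:28:21;18.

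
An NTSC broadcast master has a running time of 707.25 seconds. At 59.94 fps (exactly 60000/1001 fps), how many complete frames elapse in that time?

42392 frames

Frames = 707.25 × 60000/1001 = 42435000/1001 ≈ 42392.6074.
Complete frames: 42392.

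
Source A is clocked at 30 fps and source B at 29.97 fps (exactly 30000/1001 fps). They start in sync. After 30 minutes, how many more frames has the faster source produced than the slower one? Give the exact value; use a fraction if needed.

54000/1001 frames

30 min = 1800 s.
A emits 30 × 1800 = 54000 frames; B emits 30000/1001 × 1800 = 54000000/1001.
Difference = 54000/1001 frames (≈ 53.9461); B is behind A.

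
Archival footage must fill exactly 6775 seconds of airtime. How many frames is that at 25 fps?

169375 frames

Frames = 6775 × 25 = 169375.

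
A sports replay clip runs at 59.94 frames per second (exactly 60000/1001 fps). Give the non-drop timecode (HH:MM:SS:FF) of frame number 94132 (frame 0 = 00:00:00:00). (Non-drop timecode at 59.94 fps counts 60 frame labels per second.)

94132 ÷ 60 = 1568 full seconds, remainder 52 frames.
1568 s = 0 h 26 min 8 s.
Timecode: 00:26:08:52.

00:26:08:52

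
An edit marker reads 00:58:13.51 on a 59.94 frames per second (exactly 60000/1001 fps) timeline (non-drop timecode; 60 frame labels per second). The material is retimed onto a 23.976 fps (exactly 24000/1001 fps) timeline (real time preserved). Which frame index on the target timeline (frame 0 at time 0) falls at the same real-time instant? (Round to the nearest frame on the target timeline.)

frame 83852

Source frame index: (0×3600 + 58×60 + 13) × 60 + 51 = 209631.
Real time: 209631 / (60000/1001) = 69946877/20000 s.
Target frame: (69946877/20000) × (24000/1001) = 419262/5 ≈ 83852.400 → 83852.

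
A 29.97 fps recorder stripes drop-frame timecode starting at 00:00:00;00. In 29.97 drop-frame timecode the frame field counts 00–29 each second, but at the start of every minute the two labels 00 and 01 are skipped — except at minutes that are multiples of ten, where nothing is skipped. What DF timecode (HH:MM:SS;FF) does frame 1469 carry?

00:00:48;29

Ten DF minutes hold 17982 frames, so frame 1469 lies in block 0 (frames 0–17981) with 1469 frames into that block.
The block's first minute is 1800 frames and the rest 1798 each; 1469 frames reaches minute 0, so 0 × 18 + 0 × 2 = 0 labels have been skipped so far.
Adding those back, label number 1469 + 0 = 1469 at 30 labels/s is 48 s + 29 f = 0 h 0 min 48 s frame 29, i.e. 00:00:48;29.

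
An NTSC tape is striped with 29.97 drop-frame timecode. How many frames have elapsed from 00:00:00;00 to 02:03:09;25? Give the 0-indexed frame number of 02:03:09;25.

221473

Complete 10-minute blocks: 12, each 17982 frames → 215784.
Remaining 3 whole minutes in the current block: 1800 + 2 × 1798 = 5396 frames.
Within the current minute: 9 × 30 + 25 − 2 = 293 (labels ;00/;01 skipped at this minute). Total = 215784 + 5396 + 293 = 221473.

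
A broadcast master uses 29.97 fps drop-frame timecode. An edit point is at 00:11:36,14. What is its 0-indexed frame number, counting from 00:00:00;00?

20874

As if non-drop at 30 labels/s: (0 × 3600 + 11 × 60 + 36) × 30 + 14 = 20894.
Minute boundaries passed: 11; those not divisible by 10: 11 − 1 = 10; dropped labels = 2 × 10 = 20.
Actual frame index = 20894 − 20 = 20874.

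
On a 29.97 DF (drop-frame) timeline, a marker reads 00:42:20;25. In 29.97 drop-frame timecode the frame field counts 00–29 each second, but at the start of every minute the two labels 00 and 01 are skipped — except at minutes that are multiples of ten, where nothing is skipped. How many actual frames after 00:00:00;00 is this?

Complete 10-minute blocks: 4, each 17982 frames → 71928.
Remaining 2 whole minutes in the current block: 1800 + 1 × 1798 = 3598 frames.
Within the current minute: 20 × 30 + 25 − 2 = 623 (labels ;00/;01 skipped at this minute). Total = 71928 + 3598 + 623 = 76149.

76149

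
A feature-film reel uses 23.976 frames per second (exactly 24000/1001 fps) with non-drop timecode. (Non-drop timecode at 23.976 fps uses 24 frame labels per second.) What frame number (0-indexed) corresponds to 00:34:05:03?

Total seconds to the label: (0 × 3600 + 34 × 60 + 5) = 2045.
Frame index = 2045 × 24 + 3 = 49083.

49083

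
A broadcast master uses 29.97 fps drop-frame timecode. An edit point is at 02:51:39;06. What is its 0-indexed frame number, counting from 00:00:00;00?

308668

Complete 10-minute blocks: 17, each 17982 frames → 305694.
Remaining 1 whole minute in the current block: 1800 + 0 × 1798 = 1800 frames.
Within the current minute: 39 × 30 + 6 − 2 = 1174 (labels ;00/;01 skipped at this minute). Total = 305694 + 1800 + 1174 = 308668.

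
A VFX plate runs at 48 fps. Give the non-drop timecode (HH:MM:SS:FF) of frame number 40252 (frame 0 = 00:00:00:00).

00:13:58:28

40252 ÷ 48 = 838 full seconds, remainder 28 frames.
838 s = 0 h 13 min 58 s.
Timecode: 00:13:58:28.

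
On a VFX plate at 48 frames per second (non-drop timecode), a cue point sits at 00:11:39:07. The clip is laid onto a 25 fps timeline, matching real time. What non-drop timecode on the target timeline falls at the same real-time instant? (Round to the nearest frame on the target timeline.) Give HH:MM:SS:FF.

Source frame index: (0×3600 + 11×60 + 39) × 48 + 7 = 33559.
Real time: 33559 / (48) = 33559/48 s.
Target frame: (33559/48) × (25) = 838975/48 ≈ 17478.646 → 17479.
At 25 labels/s: frame 17479 → 00:11:39:04.

00:11:39:04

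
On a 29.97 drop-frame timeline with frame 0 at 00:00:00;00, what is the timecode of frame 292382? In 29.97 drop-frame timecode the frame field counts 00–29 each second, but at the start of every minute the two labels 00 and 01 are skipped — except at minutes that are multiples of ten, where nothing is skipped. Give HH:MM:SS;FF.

Ten DF minutes hold 17982 frames, so frame 292382 lies in block 16 (frames 287712–305693) with 4670 frames into that block.
The block's first minute is 1800 frames and the rest 1798 each; 4670 frames reaches minute 2, so 16 × 18 + 2 × 2 = 292 labels have been skipped so far.
Adding those back, label number 292382 + 292 = 292674 at 30 labels/s is 9755 s + 24 f = 2 h 42 min 35 s frame 24, i.e. 02:42:35;24.

02:42:35;24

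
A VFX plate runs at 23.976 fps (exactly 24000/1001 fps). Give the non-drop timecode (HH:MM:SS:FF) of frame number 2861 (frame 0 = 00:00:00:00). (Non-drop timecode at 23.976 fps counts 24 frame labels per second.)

2861 ÷ 24 = 119 full seconds, remainder 5 frames.
119 s = 0 h 1 min 59 s.
Timecode: 00:01:59:05.

00:01:59:05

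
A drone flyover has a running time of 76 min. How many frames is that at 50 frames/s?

228000 frames

76 min = 4560 s.
Frames = 4560 × 50 = 228000.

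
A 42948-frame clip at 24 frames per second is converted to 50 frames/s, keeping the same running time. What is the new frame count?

89475 frames

Target frames = source frames × (target rate / source rate) = 42948 × (50)/(24) = 42948 × 25/12 = 89475.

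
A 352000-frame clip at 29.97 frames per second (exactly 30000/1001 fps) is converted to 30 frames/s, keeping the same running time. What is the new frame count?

Target frames = source frames × (target rate / source rate) = 352000 × (30)/(30000/1001) = 352000 × 1001/1000 = 352352.

352352 frames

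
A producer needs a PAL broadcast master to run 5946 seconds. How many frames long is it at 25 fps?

Frames = 5946 × 25 = 148650.

148650 frames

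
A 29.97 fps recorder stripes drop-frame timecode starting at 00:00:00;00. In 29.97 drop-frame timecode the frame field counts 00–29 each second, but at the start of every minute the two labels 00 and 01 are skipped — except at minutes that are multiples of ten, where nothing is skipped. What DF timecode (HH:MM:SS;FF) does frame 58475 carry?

00:32:31;03

Each 10-minute DF block holds 10 × 60 × 30 − 9 × 2 = 17982 frames. 58475 ÷ 17982 → 3 full blocks, remainder 4529.
Within the partial block the first minute is 1800 frames and each further minute 1798, so 2 further minute boundaries passed. Total skipped labels = 18 × 3 + 2 × 2 = 58.
Non-drop label index = 58475 + 58 = 58533; at 30 labels/s that is 00:32:31:03, i.e. DF 00:32:31;03.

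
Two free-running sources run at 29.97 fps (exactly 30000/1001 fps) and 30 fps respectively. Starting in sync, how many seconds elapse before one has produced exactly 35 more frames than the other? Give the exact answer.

7007/6 seconds

The gap grows by |30 − 30000/1001| = 30/1001 frames per second.
Time for a 35-frame gap: 35 ÷ (30/1001) = 7007/6 s.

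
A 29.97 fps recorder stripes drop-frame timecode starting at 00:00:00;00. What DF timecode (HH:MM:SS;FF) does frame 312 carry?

00:00:10;12

Ten DF minutes hold 17982 frames, so frame 312 lies in block 0 (frames 0–17981) with 312 frames into that block.
The block's first minute is 1800 frames and the rest 1798 each; 312 frames reaches minute 0, so 0 × 18 + 0 × 2 = 0 labels have been skipped so far.
Adding those back, label number 312 + 0 = 312 at 30 labels/s is 10 s + 12 f = 0 h 0 min 10 s frame 12, i.e. 00:00:10;12.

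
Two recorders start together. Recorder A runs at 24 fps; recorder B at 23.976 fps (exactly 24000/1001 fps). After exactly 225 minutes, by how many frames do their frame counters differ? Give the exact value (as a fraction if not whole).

324000/1001 frames

225 min = 13500 s.
A emits 24 × 13500 = 324000 frames; B emits 24000/1001 × 13500 = 324000000/1001.
Difference = 324000/1001 frames (≈ 323.6763); B is behind A.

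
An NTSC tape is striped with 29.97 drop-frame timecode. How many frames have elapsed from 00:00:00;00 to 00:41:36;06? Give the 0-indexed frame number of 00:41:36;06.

As if non-drop at 30 labels/s: (0 × 3600 + 41 × 60 + 36) × 30 + 6 = 74886.
Minute boundaries passed: 41; those not divisible by 10: 41 − 4 = 37; dropped labels = 2 × 37 = 74.
Actual frame index = 74886 − 74 = 74812.

74812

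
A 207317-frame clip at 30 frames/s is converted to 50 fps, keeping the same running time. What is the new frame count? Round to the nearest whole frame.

Frames at target rate = 207317 × (50) / (30) = 1036585/3 ≈ 345528.333.
Nearest whole frame: 345528.

345528 frames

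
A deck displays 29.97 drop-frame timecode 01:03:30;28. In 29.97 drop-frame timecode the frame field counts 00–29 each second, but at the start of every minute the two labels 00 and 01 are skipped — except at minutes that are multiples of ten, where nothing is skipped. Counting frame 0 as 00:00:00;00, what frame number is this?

As if non-drop at 30 labels/s: (1 × 3600 + 3 × 60 + 30) × 30 + 28 = 114328.
Minute boundaries passed: 63; those not divisible by 10: 63 − 6 = 57; dropped labels = 2 × 57 = 114.
Actual frame index = 114328 − 114 = 114214.

114214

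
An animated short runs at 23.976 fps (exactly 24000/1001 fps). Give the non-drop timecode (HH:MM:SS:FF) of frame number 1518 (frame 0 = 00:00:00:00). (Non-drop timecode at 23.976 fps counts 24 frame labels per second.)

1518 ÷ 24 = 63 full seconds, remainder 6 frames.
63 s = 0 h 1 min 3 s.
Timecode: 00:01:03:06.

00:01:03:06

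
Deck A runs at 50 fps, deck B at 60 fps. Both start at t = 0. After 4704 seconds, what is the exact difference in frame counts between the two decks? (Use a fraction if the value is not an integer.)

47040 frames

A emits 50 × 4704 = 235200 frames; B emits 60 × 4704 = 282240.
Difference = 47040 frames; B is ahead of A.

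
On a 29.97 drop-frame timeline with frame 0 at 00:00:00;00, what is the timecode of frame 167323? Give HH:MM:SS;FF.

Ten DF minutes hold 17982 frames, so frame 167323 lies in block 9 (frames 161838–179819) with 5485 frames into that block.
The block's first minute is 1800 frames and the rest 1798 each; 5485 frames reaches minute 3, so 9 × 18 + 3 × 2 = 168 labels have been skipped so far.
Adding those back, label number 167323 + 168 = 167491 at 30 labels/s is 5583 s + 1 f = 1 h 33 min 3 s frame 1, i.e. 01:33:03;01.

01:33:03;01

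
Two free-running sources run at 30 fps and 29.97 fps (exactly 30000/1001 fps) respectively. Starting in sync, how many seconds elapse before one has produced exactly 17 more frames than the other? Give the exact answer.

17017/30 seconds

The gap grows by |30000/1001 − 30| = 30/1001 frames per second.
Time for a 17-frame gap: 17 ÷ (30/1001) = 17017/30 s.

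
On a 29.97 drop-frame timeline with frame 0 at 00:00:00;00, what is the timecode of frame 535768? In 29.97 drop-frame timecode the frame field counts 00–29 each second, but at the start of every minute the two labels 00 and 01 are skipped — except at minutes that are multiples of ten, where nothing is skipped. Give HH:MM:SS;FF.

04:57:56;24

Each 10-minute DF block holds 10 × 60 × 30 − 9 × 2 = 17982 frames. 535768 ÷ 17982 → 29 full blocks, remainder 14290.
Within the partial block the first minute is 1800 frames and each further minute 1798, so 7 further minute boundaries passed. Total skipped labels = 18 × 29 + 2 × 7 = 536.
Non-drop label index = 535768 + 536 = 536304; at 30 labels/s that is 04:57:56:24, i.e. DF 04:57:56;24.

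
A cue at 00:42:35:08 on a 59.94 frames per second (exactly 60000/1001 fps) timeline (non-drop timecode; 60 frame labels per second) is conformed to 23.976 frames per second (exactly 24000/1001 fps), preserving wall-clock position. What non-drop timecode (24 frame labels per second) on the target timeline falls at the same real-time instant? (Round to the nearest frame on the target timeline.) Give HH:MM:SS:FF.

Source frame index: (0×3600 + 42×60 + 35) × 60 + 8 = 153308.
Real time: 153308 / (60000/1001) = 38365327/15000 s.
Target frame: (38365327/15000) × (24000/1001) = 306616/5 ≈ 61323.200 → 61323.
At 24 labels/s: frame 61323 → 00:42:35:03.

00:42:35:03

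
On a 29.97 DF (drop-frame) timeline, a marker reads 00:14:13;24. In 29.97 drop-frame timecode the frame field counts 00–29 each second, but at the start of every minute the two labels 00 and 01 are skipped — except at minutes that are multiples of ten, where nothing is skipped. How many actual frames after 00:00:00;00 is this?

Complete 10-minute blocks: 1, each 17982 frames → 17982.
Remaining 4 whole minutes in the current block: 1800 + 3 × 1798 = 7194 frames.
Within the current minute: 13 × 30 + 24 − 2 = 412 (labels ;00/;01 skipped at this minute). Total = 17982 + 7194 + 412 = 25588.

25588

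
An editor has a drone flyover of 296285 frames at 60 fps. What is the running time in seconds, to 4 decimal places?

4938.0833 seconds

Running time = 296285 × 1/60 = 59257/12 s ≈ 4938.0833 s.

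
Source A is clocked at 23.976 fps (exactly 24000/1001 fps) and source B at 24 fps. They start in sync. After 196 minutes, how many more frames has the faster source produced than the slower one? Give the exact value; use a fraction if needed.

196 min = 11760 s.
A emits 24000/1001 × 11760 = 40320000/143 frames; B emits 24 × 11760 = 282240.
Difference = 40320/143 frames (≈ 281.9580); B is ahead of A.

40320/143 frames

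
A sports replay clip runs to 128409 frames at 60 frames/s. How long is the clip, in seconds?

Running time = 128409 / (60) = 2140.15 s.

2140.15 seconds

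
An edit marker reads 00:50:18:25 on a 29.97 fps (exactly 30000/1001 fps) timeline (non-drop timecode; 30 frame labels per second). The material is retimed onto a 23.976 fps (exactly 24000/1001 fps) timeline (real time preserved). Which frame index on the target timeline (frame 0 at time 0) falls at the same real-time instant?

frame 72452

Source frame index: (0×3600 + 50×60 + 18) × 30 + 25 = 90565.
Real time: 90565 / (30000/1001) = 18131113/6000 s.
Target frame: (18131113/6000) × (24000/1001) = 72452.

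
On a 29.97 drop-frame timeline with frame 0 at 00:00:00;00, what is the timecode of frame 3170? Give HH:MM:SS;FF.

00:01:45;22

Each 10-minute DF block holds 10 × 60 × 30 − 9 × 2 = 17982 frames. 3170 ÷ 17982 → 0 full blocks, remainder 3170.
Within the partial block the first minute is 1800 frames and each further minute 1798, so 1 further minute boundary passed. Total skipped labels = 18 × 0 + 2 × 1 = 2.
Non-drop label index = 3170 + 2 = 3172; at 30 labels/s that is 00:01:45:22, i.e. DF 00:01:45;22.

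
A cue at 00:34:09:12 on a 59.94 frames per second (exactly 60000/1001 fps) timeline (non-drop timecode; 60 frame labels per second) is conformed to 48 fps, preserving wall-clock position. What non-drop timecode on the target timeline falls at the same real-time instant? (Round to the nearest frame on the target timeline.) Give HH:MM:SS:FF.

Source frame index: (0×3600 + 34×60 + 9) × 60 + 12 = 122952.
Real time: 122952 / (60000/1001) = 5128123/2500 s.
Target frame: (5128123/2500) × (48) = 61537476/625 ≈ 98459.962 → 98460.
At 48 labels/s: frame 98460 → 00:34:11:12.

00:34:11:12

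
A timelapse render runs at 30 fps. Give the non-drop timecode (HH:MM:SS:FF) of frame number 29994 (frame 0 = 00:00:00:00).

29994 ÷ 30 = 999 full seconds, remainder 24 frames.
999 s = 0 h 16 min 39 s.
Timecode: 00:16:39:24.

00:16:39:24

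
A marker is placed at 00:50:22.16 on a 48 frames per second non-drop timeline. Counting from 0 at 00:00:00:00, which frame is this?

frame 145072

Total seconds to the label: (0 × 3600 + 50 × 60 + 22) = 3022.
Frame index = 3022 × 48 + 16 = 145072.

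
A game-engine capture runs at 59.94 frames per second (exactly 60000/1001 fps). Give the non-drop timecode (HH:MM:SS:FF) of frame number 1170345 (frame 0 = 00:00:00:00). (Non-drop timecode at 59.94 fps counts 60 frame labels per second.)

1170345 ÷ 60 = 19505 full seconds, remainder 45 frames.
19505 s = 5 h 25 min 5 s.
Timecode: 05:25:05:45.

05:25:05:45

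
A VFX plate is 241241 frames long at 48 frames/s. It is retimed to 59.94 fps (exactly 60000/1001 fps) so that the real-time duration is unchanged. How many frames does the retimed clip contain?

Target frames = source frames × (target rate / source rate) = 241241 × (60000/1001)/(48) = 241241 × 1250/1001 = 301250.

301250 frames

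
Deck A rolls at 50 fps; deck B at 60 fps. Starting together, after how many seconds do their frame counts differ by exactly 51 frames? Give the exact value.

5.1 seconds

The gap grows by |60 − 50| = 10 frames per second.
Time for a 51-frame gap: 51 ÷ (10) = 5.1 s.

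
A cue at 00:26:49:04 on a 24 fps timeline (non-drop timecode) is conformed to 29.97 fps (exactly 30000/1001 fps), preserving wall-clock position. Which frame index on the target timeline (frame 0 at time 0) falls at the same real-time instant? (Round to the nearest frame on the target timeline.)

Source frame index: (0×3600 + 26×60 + 49) × 24 + 4 = 38620.
Real time: 38620 / (24) = 9655/6 s.
Target frame: (9655/6) × (30000/1001) = 48275000/1001 ≈ 48226.773 → 48227.

frame 48227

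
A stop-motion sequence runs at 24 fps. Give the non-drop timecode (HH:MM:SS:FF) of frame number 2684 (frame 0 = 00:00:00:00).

2684 ÷ 24 = 111 full seconds, remainder 20 frames.
111 s = 0 h 1 min 51 s.
Timecode: 00:01:51:20.

00:01:51:20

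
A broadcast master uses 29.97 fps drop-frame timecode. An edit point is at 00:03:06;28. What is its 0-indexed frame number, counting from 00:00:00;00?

5602

Complete 10-minute blocks: 0, each 17982 frames → 0.
Remaining 3 whole minutes in the current block: 1800 + 2 × 1798 = 5396 frames.
Within the current minute: 6 × 30 + 28 − 2 = 206 (labels ;00/;01 skipped at this minute). Total = 0 + 5396 + 206 = 5602.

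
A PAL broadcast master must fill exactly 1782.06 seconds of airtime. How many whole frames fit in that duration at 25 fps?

44551 frames

Frames = 1782.06 × 25 = 89103/2 ≈ 44551.5000.
Complete frames: 44551.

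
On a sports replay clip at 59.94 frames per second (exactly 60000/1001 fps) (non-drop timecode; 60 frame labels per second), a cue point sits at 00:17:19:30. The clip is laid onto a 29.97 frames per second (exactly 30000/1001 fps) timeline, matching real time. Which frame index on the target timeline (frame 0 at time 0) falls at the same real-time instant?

frame 31185

Source frame index: (0×3600 + 17×60 + 19) × 60 + 30 = 62370.
Real time: 62370 / (60000/1001) = 2081079/2000 s.
Target frame: (2081079/2000) × (30000/1001) = 31185.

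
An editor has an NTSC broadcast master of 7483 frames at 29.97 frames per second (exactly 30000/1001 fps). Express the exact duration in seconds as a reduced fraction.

7490483/30000 seconds

Running time = 7483 ÷ (30000/1001) = 7483 × 1001/30000 = 7490483/30000 s.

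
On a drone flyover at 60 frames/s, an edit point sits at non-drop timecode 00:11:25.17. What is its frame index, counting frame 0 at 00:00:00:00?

frame 41117

Total seconds to the label: (0 × 3600 + 11 × 60 + 25) = 685.
Frame index = 685 × 60 + 17 = 41117.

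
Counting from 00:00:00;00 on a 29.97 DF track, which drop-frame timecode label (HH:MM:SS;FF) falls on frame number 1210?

00:00:40;10

Ten DF minutes hold 17982 frames, so frame 1210 lies in block 0 (frames 0–17981) with 1210 frames into that block.
The block's first minute is 1800 frames and the rest 1798 each; 1210 frames reaches minute 0, so 0 × 18 + 0 × 2 = 0 labels have been skipped so far.
Adding those back, label number 1210 + 0 = 1210 at 30 labels/s is 40 s + 10 f = 0 h 0 min 40 s frame 10, i.e. 00:00:40;10.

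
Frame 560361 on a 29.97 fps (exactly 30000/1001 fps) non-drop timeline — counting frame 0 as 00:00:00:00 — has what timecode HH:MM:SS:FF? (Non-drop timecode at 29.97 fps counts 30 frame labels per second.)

560361 ÷ 30 = 18678 full seconds, remainder 21 frames.
18678 s = 5 h 11 min 18 s.
Timecode: 05:11:18:21.

05:11:18:21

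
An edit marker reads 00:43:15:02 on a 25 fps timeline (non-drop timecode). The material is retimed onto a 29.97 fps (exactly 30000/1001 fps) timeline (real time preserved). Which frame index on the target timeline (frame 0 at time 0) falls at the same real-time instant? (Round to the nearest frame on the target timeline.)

Source frame index: (0×3600 + 43×60 + 15) × 25 + 2 = 64877.
Real time: 64877 / (25) = 64877/25 s.
Target frame: (64877/25) × (30000/1001) = 77852400/1001 ≈ 77774.625 → 77775.

frame 77775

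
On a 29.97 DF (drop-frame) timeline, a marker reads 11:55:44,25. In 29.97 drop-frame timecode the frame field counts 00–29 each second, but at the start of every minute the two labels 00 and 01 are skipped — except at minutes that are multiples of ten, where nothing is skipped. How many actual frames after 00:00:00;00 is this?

1287057

Complete 10-minute blocks: 71, each 17982 frames → 1276722.
Remaining 5 whole minutes in the current block: 1800 + 4 × 1798 = 8992 frames.
Within the current minute: 44 × 30 + 25 − 2 = 1343 (labels ;00/;01 skipped at this minute). Total = 1276722 + 8992 + 1343 = 1287057.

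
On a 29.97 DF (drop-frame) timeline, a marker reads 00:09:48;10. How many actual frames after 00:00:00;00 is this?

17632

As if non-drop at 30 labels/s: (0 × 3600 + 9 × 60 + 48) × 30 + 10 = 17650.
Minute boundaries passed: 9; those not divisible by 10: 9 − 0 = 9; dropped labels = 2 × 9 = 18.
Actual frame index = 17650 − 18 = 17632.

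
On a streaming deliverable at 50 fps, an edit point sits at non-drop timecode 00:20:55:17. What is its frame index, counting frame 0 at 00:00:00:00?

62767

Total seconds to the label: (0 × 3600 + 20 × 60 + 55) = 1255.
Frame index = 1255 × 50 + 17 = 62767.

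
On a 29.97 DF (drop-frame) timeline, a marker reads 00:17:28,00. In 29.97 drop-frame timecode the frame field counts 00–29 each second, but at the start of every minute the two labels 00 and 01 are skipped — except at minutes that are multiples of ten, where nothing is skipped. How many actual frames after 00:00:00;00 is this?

As if non-drop at 30 labels/s: (0 × 3600 + 17 × 60 + 28) × 30 + 0 = 31440.
Minute boundaries passed: 17; those not divisible by 10: 17 − 1 = 16; dropped labels = 2 × 16 = 32.
Actual frame index = 31440 − 32 = 31408.

31408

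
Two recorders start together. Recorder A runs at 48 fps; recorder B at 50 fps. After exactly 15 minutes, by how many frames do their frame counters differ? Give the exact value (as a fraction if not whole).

1800 frames

15 min = 900 s.
A emits 48 × 900 = 43200 frames; B emits 50 × 900 = 45000.
Difference = 1800 frames; B is ahead of A.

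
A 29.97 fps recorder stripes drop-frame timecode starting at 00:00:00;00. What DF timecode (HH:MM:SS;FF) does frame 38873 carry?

00:21:37;01

Ten DF minutes hold 17982 frames, so frame 38873 lies in block 2 (frames 35964–53945) with 2909 frames into that block.
The block's first minute is 1800 frames and the rest 1798 each; 2909 frames reaches minute 1, so 2 × 18 + 1 × 2 = 38 labels have been skipped so far.
Adding those back, label number 38873 + 38 = 38911 at 30 labels/s is 1297 s + 1 f = 0 h 21 min 37 s frame 1, i.e. 00:21:37;01.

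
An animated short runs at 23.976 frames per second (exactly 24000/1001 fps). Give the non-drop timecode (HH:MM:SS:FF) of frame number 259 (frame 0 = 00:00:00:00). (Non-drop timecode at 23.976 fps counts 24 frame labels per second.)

00:00:10:19

259 ÷ 24 = 10 full seconds, remainder 19 frames.
10 s = 0 h 0 min 10 s.
Timecode: 00:00:10:19.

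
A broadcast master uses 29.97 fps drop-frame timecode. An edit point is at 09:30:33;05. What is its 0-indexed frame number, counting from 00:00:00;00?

1025969

Complete 10-minute blocks: 57, each 17982 frames → 1024974.
Remaining 0 whole minutes in the current block: 0 frames.
Within the current minute: 33 × 30 + 5 = 995. Total = 1024974 + 0 + 995 = 1025969.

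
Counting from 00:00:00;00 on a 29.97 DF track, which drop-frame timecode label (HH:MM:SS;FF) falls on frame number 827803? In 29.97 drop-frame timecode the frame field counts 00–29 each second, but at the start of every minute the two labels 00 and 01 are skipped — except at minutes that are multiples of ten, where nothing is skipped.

07:40:21;01

Each 10-minute DF block holds 10 × 60 × 30 − 9 × 2 = 17982 frames. 827803 ÷ 17982 → 46 full blocks, remainder 631.
Within the partial block the first minute is 1800 frames and each further minute 1798, so 0 further minute boundaries passed. Total skipped labels = 18 × 46 + 2 × 0 = 828.
Non-drop label index = 827803 + 828 = 828631; at 30 labels/s that is 07:40:21:01, i.e. DF 07:40:21;01.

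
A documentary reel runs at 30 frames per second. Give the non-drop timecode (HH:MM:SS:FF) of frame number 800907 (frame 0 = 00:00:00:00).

800907 ÷ 30 = 26696 full seconds, remainder 27 frames.
26696 s = 7 h 24 min 56 s.
Timecode: 07:24:56:27.

07:24:56:27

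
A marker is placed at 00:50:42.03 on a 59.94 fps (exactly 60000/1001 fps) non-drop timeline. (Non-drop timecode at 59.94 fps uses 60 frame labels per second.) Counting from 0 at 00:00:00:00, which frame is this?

182523

Total seconds to the label: (0 × 3600 + 50 × 60 + 42) = 3042.
Frame index = 3042 × 60 + 3 = 182523.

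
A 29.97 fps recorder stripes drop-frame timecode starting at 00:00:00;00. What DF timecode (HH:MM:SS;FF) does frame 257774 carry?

02:23:21;02

Ten DF minutes hold 17982 frames, so frame 257774 lies in block 14 (frames 251748–269729) with 6026 frames into that block.
The block's first minute is 1800 frames and the rest 1798 each; 6026 frames reaches minute 3, so 14 × 18 + 3 × 2 = 258 labels have been skipped so far.
Adding those back, label number 257774 + 258 = 258032 at 30 labels/s is 8601 s + 2 f = 2 h 23 min 21 s frame 2, i.e. 02:23:21;02.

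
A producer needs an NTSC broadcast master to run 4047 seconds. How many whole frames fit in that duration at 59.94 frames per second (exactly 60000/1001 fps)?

Frames = 4047 × 60000/1001 = 242820000/1001 ≈ 242577.4226.
Complete frames: 242577.

242577 frames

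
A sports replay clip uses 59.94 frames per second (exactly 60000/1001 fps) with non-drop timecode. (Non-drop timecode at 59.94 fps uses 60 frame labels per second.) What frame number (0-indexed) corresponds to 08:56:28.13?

1931293

Total seconds to the label: (8 × 3600 + 56 × 60 + 28) = 32188.
Frame index = 32188 × 60 + 13 = 1931293.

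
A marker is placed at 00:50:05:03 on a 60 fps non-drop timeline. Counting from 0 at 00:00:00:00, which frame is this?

180303

Total seconds to the label: (0 × 3600 + 50 × 60 + 5) = 3005.
Frame index = 3005 × 60 + 3 = 180303.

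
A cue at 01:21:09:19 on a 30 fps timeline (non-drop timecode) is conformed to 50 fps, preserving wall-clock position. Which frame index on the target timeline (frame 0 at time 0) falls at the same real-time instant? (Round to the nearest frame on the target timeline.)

Source frame index: (1×3600 + 21×60 + 9) × 30 + 19 = 146089.
Real time: 146089 / (30) = 146089/30 s.
Target frame: (146089/30) × (50) = 730445/3 ≈ 243481.667 → 243482.

frame 243482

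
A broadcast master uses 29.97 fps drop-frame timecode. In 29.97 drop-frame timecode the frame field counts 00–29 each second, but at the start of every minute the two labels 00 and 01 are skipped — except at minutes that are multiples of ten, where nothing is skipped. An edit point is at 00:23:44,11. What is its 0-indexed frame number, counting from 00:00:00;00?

As if non-drop at 30 labels/s: (0 × 3600 + 23 × 60 + 44) × 30 + 11 = 42731.
Minute boundaries passed: 23; those not divisible by 10: 23 − 2 = 21; dropped labels = 2 × 21 = 42.
Actual frame index = 42731 − 42 = 42689.

42689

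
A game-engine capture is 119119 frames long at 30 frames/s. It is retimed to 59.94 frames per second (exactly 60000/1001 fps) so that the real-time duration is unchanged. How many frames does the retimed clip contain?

238000 frames

Target frames = source frames × (target rate / source rate) = 119119 × (60000/1001)/(30) = 119119 × 2000/1001 = 238000.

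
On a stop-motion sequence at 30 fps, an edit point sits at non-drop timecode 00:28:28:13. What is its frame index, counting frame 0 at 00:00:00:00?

Total seconds to the label: (0 × 3600 + 28 × 60 + 28) = 1708.
Frame index = 1708 × 30 + 13 = 51253.

frame 51253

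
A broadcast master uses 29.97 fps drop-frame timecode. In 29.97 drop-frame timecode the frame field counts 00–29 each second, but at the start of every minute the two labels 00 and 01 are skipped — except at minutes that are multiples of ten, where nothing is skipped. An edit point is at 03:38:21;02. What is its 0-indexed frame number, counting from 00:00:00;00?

As if non-drop at 30 labels/s: (3 × 3600 + 38 × 60 + 21) × 30 + 2 = 393032.
Minute boundaries passed: 218; those not divisible by 10: 218 − 21 = 197; dropped labels = 2 × 197 = 394.
Actual frame index = 393032 − 394 = 392638.

392638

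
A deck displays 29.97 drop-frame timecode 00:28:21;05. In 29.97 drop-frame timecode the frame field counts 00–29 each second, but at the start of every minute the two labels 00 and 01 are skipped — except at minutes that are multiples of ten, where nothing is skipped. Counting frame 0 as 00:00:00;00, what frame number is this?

As if non-drop at 30 labels/s: (0 × 3600 + 28 × 60 + 21) × 30 + 5 = 51035.
Minute boundaries passed: 28; those not divisible by 10: 28 − 2 = 26; dropped labels = 2 × 26 = 52.
Actual frame index = 51035 − 52 = 50983.

50983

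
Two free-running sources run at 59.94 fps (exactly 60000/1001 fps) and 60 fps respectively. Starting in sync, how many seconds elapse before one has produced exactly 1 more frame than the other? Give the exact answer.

1001/60 seconds

The gap grows by |60 − 60000/1001| = 60/1001 frames per second.
Time for a 1-frame gap: 1 ÷ (60/1001) = 1001/60 s.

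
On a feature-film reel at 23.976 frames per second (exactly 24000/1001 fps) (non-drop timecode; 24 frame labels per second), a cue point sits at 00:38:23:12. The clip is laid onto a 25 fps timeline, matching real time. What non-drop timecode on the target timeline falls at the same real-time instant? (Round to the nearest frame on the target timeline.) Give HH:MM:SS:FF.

Source frame index: (0×3600 + 38×60 + 23) × 24 + 12 = 55284.
Real time: 55284 / (24000/1001) = 4611607/2000 s.
Target frame: (4611607/2000) × (25) = 4611607/80 ≈ 57645.088 → 57645.
At 25 labels/s: frame 57645 → 00:38:25:20.

00:38:25:20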